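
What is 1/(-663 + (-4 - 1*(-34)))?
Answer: -1/633 ≈ -0.0015798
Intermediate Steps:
1/(-663 + (-4 - 1*(-34))) = 1/(-663 + (-4 + 34)) = 1/(-663 + 30) = 1/(-633) = -1/633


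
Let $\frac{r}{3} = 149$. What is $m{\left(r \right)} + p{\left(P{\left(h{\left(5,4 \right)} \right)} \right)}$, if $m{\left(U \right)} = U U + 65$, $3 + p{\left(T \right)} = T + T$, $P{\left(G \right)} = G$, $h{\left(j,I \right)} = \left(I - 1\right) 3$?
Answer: $199889$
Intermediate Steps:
$h{\left(j,I \right)} = -3 + 3 I$ ($h{\left(j,I \right)} = \left(-1 + I\right) 3 = -3 + 3 I$)
$r = 447$ ($r = 3 \cdot 149 = 447$)
$p{\left(T \right)} = -3 + 2 T$ ($p{\left(T \right)} = -3 + \left(T + T\right) = -3 + 2 T$)
$m{\left(U \right)} = 65 + U^{2}$ ($m{\left(U \right)} = U^{2} + 65 = 65 + U^{2}$)
$m{\left(r \right)} + p{\left(P{\left(h{\left(5,4 \right)} \right)} \right)} = \left(65 + 447^{2}\right) - \left(3 - 2 \left(-3 + 3 \cdot 4\right)\right) = \left(65 + 199809\right) - \left(3 - 2 \left(-3 + 12\right)\right) = 199874 + \left(-3 + 2 \cdot 9\right) = 199874 + \left(-3 + 18\right) = 199874 + 15 = 199889$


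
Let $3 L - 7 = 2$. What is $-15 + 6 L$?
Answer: $3$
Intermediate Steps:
$L = 3$ ($L = \frac{7}{3} + \frac{1}{3} \cdot 2 = \frac{7}{3} + \frac{2}{3} = 3$)
$-15 + 6 L = -15 + 6 \cdot 3 = -15 + 18 = 3$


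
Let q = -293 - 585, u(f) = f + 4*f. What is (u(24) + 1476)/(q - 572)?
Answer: -798/725 ≈ -1.1007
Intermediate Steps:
u(f) = 5*f
q = -878
(u(24) + 1476)/(q - 572) = (5*24 + 1476)/(-878 - 572) = (120 + 1476)/(-1450) = 1596*(-1/1450) = -798/725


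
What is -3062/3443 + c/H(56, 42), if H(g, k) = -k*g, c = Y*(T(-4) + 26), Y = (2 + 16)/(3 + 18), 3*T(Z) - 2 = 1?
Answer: -8495089/9447592 ≈ -0.89918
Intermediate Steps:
T(Z) = 1 (T(Z) = ⅔ + (⅓)*1 = ⅔ + ⅓ = 1)
Y = 6/7 (Y = 18/21 = 18*(1/21) = 6/7 ≈ 0.85714)
c = 162/7 (c = 6*(1 + 26)/7 = (6/7)*27 = 162/7 ≈ 23.143)
H(g, k) = -g*k
-3062/3443 + c/H(56, 42) = -3062/3443 + 162/(7*((-1*56*42))) = -3062*1/3443 + (162/7)/(-2352) = -3062/3443 + (162/7)*(-1/2352) = -3062/3443 - 27/2744 = -8495089/9447592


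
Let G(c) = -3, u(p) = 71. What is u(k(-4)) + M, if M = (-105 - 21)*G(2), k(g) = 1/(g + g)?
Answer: 449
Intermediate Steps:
k(g) = 1/(2*g)
M = 378 (M = (-105 - 21)*(-3) = -126*(-3) = 378)
u(k(-4)) + M = 71 + 378 = 449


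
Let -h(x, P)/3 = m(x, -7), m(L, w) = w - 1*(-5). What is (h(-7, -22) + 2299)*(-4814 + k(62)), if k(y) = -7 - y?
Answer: -11255315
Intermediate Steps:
m(L, w) = 5 + w (m(L, w) = w + 5 = 5 + w)
h(x, P) = 6 (h(x, P) = -3*(5 - 7) = -3*(-2) = 6)
(h(-7, -22) + 2299)*(-4814 + k(62)) = (6 + 2299)*(-4814 + (-7 - 1*62)) = 2305*(-4814 + (-7 - 62)) = 2305*(-4814 - 69) = 2305*(-4883) = -11255315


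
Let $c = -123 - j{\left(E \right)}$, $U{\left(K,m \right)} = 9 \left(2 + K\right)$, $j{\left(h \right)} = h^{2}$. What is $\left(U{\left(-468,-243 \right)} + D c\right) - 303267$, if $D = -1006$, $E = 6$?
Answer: $-147507$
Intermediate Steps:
$U{\left(K,m \right)} = 18 + 9 K$
$c = -159$ ($c = -123 - 6^{2} = -123 - 36 = -159$)
$\left(U{\left(-468,-243 \right)} + D c\right) - 303267 = \left(\left(18 + 9 \left(-468\right)\right) - -159954\right) - 303267 = \left(\left(18 - 4212\right) + 159954\right) - 303267 = \left(-4194 + 159954\right) - 303267 = 155760 - 303267 = -147507$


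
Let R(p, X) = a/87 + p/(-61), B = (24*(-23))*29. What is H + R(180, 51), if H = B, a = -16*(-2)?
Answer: -84968164/5307 ≈ -16011.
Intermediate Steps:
B = -16008 (B = -552*29 = -16008)
a = 32
R(p, X) = 32/87 - p/61 (R(p, X) = 32/87 + p/(-61) = 32*(1/87) + p*(-1/61) = 32/87 - p/61)
H = -16008
H + R(180, 51) = -16008 + (32/87 - 1/61*180) = -16008 + (32/87 - 180/61) = -16008 - 13708/5307 = -84968164/5307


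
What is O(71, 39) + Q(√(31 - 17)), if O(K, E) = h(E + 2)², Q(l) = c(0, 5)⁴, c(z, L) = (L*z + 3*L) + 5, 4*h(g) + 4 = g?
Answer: 2561369/16 ≈ 1.6009e+5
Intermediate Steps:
h(g) = -1 + g/4
c(z, L) = 5 + 3*L + L*z (c(z, L) = (3*L + L*z) + 5 = 5 + 3*L + L*z)
Q(l) = 160000 (Q(l) = (5 + 3*5 + 5*0)⁴ = (5 + 15 + 0)⁴ = 20⁴ = 160000)
O(K, E) = (-½ + E/4)² (O(K, E) = (-1 + (E + 2)/4)² = (-1 + (2 + E)/4)² = (-1 + (½ + E/4))² = (-½ + E/4)²)
O(71, 39) + Q(√(31 - 17)) = (-2 + 39)²/16 + 160000 = (1/16)*37² + 160000 = (1/16)*1369 + 160000 = 1369/16 + 160000 = 2561369/16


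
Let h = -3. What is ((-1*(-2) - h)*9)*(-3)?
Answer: -135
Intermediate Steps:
((-1*(-2) - h)*9)*(-3) = ((-1*(-2) - 1*(-3))*9)*(-3) = ((2 + 3)*9)*(-3) = (5*9)*(-3) = 45*(-3) = -135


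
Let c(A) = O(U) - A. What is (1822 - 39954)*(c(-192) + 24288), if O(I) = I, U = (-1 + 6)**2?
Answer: -934424660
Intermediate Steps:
U = 25 (U = 5**2 = 25)
c(A) = 25 - A
(1822 - 39954)*(c(-192) + 24288) = (1822 - 39954)*((25 - 1*(-192)) + 24288) = -38132*((25 + 192) + 24288) = -38132*(217 + 24288) = -38132*24505 = -934424660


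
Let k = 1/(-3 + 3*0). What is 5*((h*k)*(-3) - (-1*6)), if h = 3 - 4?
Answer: 25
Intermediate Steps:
h = -1
k = -1/3 (k = 1/(-3 + 0) = 1/(-3) = -1/3 ≈ -0.33333)
5*((h*k)*(-3) - (-1*6)) = 5*(-1*(-1/3)*(-3) - (-1*6)) = 5*((1/3)*(-3) - (-6)) = 5*(-1 - 1*(-6)) = 5*(-1 + 6) = 5*5 = 25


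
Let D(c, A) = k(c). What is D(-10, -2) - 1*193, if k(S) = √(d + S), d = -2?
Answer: -193 + 2*I*√3 ≈ -193.0 + 3.4641*I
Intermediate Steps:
k(S) = √(-2 + S)
D(c, A) = √(-2 + c)
D(-10, -2) - 1*193 = √(-2 - 10) - 1*193 = √(-12) - 193 = 2*I*√3 - 193 = -193 + 2*I*√3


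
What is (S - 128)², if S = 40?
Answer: 7744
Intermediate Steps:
(S - 128)² = (40 - 128)² = (-88)² = 7744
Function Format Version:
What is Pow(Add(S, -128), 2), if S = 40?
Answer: 7744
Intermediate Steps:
Pow(Add(S, -128), 2) = Pow(Add(40, -128), 2) = Pow(-88, 2) = 7744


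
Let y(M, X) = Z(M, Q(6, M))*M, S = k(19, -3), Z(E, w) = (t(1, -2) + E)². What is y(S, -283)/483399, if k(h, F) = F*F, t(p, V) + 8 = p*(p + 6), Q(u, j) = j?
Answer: 64/53711 ≈ 0.0011916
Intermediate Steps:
t(p, V) = -8 + p*(6 + p) (t(p, V) = -8 + p*(p + 6) = -8 + p*(6 + p))
Z(E, w) = (-1 + E)² (Z(E, w) = ((-8 + 1² + 6*1) + E)² = ((-8 + 1 + 6) + E)² = (-1 + E)²)
k(h, F) = F²
S = 9 (S = (-3)² = 9)
y(M, X) = M*(-1 + M)² (y(M, X) = (-1 + M)²*M = M*(-1 + M)²)
y(S, -283)/483399 = (9*(-1 + 9)²)/483399 = (9*8²)*(1/483399) = (9*64)*(1/483399) = 576*(1/483399) = 64/53711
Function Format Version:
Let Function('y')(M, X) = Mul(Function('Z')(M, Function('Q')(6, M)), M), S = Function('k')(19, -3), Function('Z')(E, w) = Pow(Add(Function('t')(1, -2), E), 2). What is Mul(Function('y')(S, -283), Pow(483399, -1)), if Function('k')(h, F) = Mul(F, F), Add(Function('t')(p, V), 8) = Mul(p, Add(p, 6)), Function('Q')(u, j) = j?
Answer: Rational(64, 53711) ≈ 0.0011916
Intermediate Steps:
Function('t')(p, V) = Add(-8, Mul(p, Add(6, p))) (Function('t')(p, V) = Add(-8, Mul(p, Add(p, 6))) = Add(-8, Mul(p, Add(6, p))))
Function('Z')(E, w) = Pow(Add(-1, E), 2) (Function('Z')(E, w) = Pow(Add(Add(-8, Pow(1, 2), Mul(6, 1)), E), 2) = Pow(Add(Add(-8, 1, 6), E), 2) = Pow(Add(-1, E), 2))
Function('k')(h, F) = Pow(F, 2)
S = 9 (S = Pow(-3, 2) = 9)
Function('y')(M, X) = Mul(M, Pow(Add(-1, M), 2)) (Function('y')(M, X) = Mul(Pow(Add(-1, M), 2), M) = Mul(M, Pow(Add(-1, M), 2)))
Mul(Function('y')(S, -283), Pow(483399, -1)) = Mul(Mul(9, Pow(Add(-1, 9), 2)), Pow(483399, -1)) = Mul(Mul(9, Pow(8, 2)), Rational(1, 483399)) = Mul(Mul(9, 64), Rational(1, 483399)) = Mul(576, Rational(1, 483399)) = Rational(64, 53711)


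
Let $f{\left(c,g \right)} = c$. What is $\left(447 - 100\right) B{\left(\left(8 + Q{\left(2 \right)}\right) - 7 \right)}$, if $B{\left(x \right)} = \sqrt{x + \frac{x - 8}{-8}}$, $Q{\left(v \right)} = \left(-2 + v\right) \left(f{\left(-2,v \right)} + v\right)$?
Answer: $\frac{347 \sqrt{30}}{4} \approx 475.15$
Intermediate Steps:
$Q{\left(v \right)} = \left(-2 + v\right)^{2}$ ($Q{\left(v \right)} = \left(-2 + v\right) \left(-2 + v\right) = \left(-2 + v\right)^{2}$)
$B{\left(x \right)} = \sqrt{1 + \frac{7 x}{8}}$ ($B{\left(x \right)} = \sqrt{x + \left(x - 8\right) \left(- \frac{1}{8}\right)} = \sqrt{x + \left(-8 + x\right) \left(- \frac{1}{8}\right)} = \sqrt{x - \left(-1 + \frac{x}{8}\right)} = \sqrt{1 + \frac{7 x}{8}}$)
$\left(447 - 100\right) B{\left(\left(8 + Q{\left(2 \right)}\right) - 7 \right)} = \left(447 - 100\right) \frac{\sqrt{16 + 14 \left(\left(8 + \left(4 + 2^{2} - 8\right)\right) - 7\right)}}{4} = 347 \frac{\sqrt{16 + 14 \left(\left(8 + \left(4 + 4 - 8\right)\right) - 7\right)}}{4} = 347 \frac{\sqrt{16 + 14 \left(\left(8 + 0\right) - 7\right)}}{4} = 347 \frac{\sqrt{16 + 14 \left(8 - 7\right)}}{4} = 347 \frac{\sqrt{16 + 14 \cdot 1}}{4} = 347 \frac{\sqrt{16 + 14}}{4} = 347 \frac{\sqrt{30}}{4} = \frac{347 \sqrt{30}}{4}$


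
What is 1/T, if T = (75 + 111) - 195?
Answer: -⅑ ≈ -0.11111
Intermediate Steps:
T = -9 (T = 186 - 195 = -9)
1/T = 1/(-9) = -⅑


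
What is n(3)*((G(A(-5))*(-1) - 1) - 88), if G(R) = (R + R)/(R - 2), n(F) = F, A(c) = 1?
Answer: -261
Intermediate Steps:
G(R) = 2*R/(-2 + R) (G(R) = (2*R)/(-2 + R) = 2*R/(-2 + R))
n(3)*((G(A(-5))*(-1) - 1) - 88) = 3*(((2*1/(-2 + 1))*(-1) - 1) - 88) = 3*(((2*1/(-1))*(-1) - 1) - 88) = 3*(((2*1*(-1))*(-1) - 1) - 88) = 3*((-2*(-1) - 1) - 88) = 3*((2 - 1) - 88) = 3*(1 - 88) = 3*(-87) = -261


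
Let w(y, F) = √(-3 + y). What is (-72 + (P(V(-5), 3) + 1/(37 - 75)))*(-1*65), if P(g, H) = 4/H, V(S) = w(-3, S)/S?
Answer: 523835/114 ≈ 4595.0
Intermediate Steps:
V(S) = I*√6/S (V(S) = √(-3 - 3)/S = √(-6)/S = (I*√6)/S = I*√6/S)
(-72 + (P(V(-5), 3) + 1/(37 - 75)))*(-1*65) = (-72 + (4/3 + 1/(37 - 75)))*(-1*65) = (-72 + (4*(⅓) + 1/(-38)))*(-65) = (-72 + (4/3 - 1/38))*(-65) = (-72 + 149/114)*(-65) = -8059/114*(-65) = 523835/114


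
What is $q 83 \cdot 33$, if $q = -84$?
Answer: $-230076$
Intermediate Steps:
$q 83 \cdot 33 = \left(-84\right) 83 \cdot 33 = \left(-6972\right) 33 = -230076$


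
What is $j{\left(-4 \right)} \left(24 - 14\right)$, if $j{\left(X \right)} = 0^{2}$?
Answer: $0$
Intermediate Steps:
$j{\left(X \right)} = 0$
$j{\left(-4 \right)} \left(24 - 14\right) = 0 \left(24 - 14\right) = 0 \cdot 10 = 0$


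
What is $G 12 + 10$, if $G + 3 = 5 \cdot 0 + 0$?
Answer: $-26$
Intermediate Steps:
$G = -3$ ($G = -3 + \left(5 \cdot 0 + 0\right) = -3 + \left(0 + 0\right) = -3 + 0 = -3$)
$G 12 + 10 = \left(-3\right) 12 + 10 = -36 + 10 = -26$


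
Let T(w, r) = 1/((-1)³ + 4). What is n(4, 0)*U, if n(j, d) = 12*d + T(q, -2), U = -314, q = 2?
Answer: -314/3 ≈ -104.67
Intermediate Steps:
T(w, r) = ⅓ (T(w, r) = 1/(-1 + 4) = 1/3 = ⅓)
n(j, d) = ⅓ + 12*d (n(j, d) = 12*d + ⅓ = ⅓ + 12*d)
n(4, 0)*U = (⅓ + 12*0)*(-314) = (⅓ + 0)*(-314) = (⅓)*(-314) = -314/3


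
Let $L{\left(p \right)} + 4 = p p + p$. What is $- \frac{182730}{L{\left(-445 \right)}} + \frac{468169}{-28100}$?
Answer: $- \frac{6102104459}{346992850} \approx -17.586$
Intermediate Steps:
$L{\left(p \right)} = -4 + p + p^{2}$ ($L{\left(p \right)} = -4 + \left(p p + p\right) = -4 + \left(p^{2} + p\right) = -4 + \left(p + p^{2}\right) = -4 + p + p^{2}$)
$- \frac{182730}{L{\left(-445 \right)}} + \frac{468169}{-28100} = - \frac{182730}{-4 - 445 + \left(-445\right)^{2}} + \frac{468169}{-28100} = - \frac{182730}{-4 - 445 + 198025} + 468169 \left(- \frac{1}{28100}\right) = - \frac{182730}{197576} - \frac{468169}{28100} = \left(-182730\right) \frac{1}{197576} - \frac{468169}{28100} = - \frac{91365}{98788} - \frac{468169}{28100} = - \frac{6102104459}{346992850}$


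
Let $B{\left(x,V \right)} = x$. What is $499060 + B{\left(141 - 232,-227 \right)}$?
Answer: $498969$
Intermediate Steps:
$499060 + B{\left(141 - 232,-227 \right)} = 499060 + \left(141 - 232\right) = 499060 - 91 = 498969$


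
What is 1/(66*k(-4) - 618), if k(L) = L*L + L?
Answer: 1/174 ≈ 0.0057471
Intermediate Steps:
k(L) = L + L² (k(L) = L² + L = L + L²)
1/(66*k(-4) - 618) = 1/(66*(-4*(1 - 4)) - 618) = 1/(66*(-4*(-3)) - 618) = 1/(66*12 - 618) = 1/(792 - 618) = 1/174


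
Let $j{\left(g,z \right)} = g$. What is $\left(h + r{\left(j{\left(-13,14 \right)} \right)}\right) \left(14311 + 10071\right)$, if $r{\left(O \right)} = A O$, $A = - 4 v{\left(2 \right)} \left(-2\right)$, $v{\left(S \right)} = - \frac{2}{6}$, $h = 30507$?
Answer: $\frac{2234000750}{3} \approx 7.4467 \cdot 10^{8}$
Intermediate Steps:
$v{\left(S \right)} = - \frac{1}{3}$ ($v{\left(S \right)} = \left(-2\right) \frac{1}{6} = - \frac{1}{3}$)
$A = - \frac{8}{3}$ ($A = \left(-4\right) \left(- \frac{1}{3}\right) \left(-2\right) = \frac{4}{3} \left(-2\right) = - \frac{8}{3} \approx -2.6667$)
$r{\left(O \right)} = - \frac{8 O}{3}$
$\left(h + r{\left(j{\left(-13,14 \right)} \right)}\right) \left(14311 + 10071\right) = \left(30507 - - \frac{104}{3}\right) \left(14311 + 10071\right) = \left(30507 + \frac{104}{3}\right) 24382 = \frac{91625}{3} \cdot 24382 = \frac{2234000750}{3}$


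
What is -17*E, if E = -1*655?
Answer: 11135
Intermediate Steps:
E = -655
-17*E = -17*(-655) = 11135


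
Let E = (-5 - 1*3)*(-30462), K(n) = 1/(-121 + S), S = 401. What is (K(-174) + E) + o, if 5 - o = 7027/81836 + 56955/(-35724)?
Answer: 4156054883890003/17053804040 ≈ 2.4370e+5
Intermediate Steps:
K(n) = 1/280 (K(n) = 1/(-121 + 401) = 1/280)
E = 243696 (E = (-5 - 3)*(-30462) = -8*(-30462) = 243696)
o = 396405899/60906443 (o = 5 - (7027/81836 + 56955/(-35724)) = 5 - (7027*(1/81836) + 56955*(-1/35724)) = 5 - (7027/81836 - 18985/11908) = 5 - 1*(-91873684/60906443) = 5 + 91873684/60906443 = 396405899/60906443 ≈ 6.5084)
(K(-174) + E) + o = (1/280 + 243696) + 396405899/60906443 = 68234881/280 + 396405899/60906443 = 4156054883890003/17053804040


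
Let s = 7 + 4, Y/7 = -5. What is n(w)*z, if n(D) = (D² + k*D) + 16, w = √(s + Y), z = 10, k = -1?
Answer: -80 - 20*I*√6 ≈ -80.0 - 48.99*I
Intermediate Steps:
Y = -35 (Y = 7*(-5) = -35)
s = 11
w = 2*I*√6 (w = √(11 - 35) = √(-24) = 2*I*√6 ≈ 4.899*I)
n(D) = 16 + D² - D (n(D) = (D² - D) + 16 = 16 + D² - D)
n(w)*z = (16 + (2*I*√6)² - 2*I*√6)*10 = (16 - 24 - 2*I*√6)*10 = (-8 - 2*I*√6)*10 = -80 - 20*I*√6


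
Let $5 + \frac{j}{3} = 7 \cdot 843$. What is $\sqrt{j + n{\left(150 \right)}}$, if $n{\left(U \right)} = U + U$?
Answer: $2 \sqrt{4497} \approx 134.12$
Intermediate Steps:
$n{\left(U \right)} = 2 U$
$j = 17688$ ($j = -15 + 3 \cdot 7 \cdot 843 = -15 + 3 \cdot 5901 = -15 + 17703 = 17688$)
$\sqrt{j + n{\left(150 \right)}} = \sqrt{17688 + 2 \cdot 150} = \sqrt{17688 + 300} = \sqrt{17988} = 2 \sqrt{4497}$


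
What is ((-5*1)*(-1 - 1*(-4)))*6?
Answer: -90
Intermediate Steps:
((-5*1)*(-1 - 1*(-4)))*6 = -5*(-1 + 4)*6 = -5*3*6 = -15*6 = -90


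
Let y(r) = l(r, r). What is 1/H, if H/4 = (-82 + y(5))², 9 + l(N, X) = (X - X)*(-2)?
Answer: 1/33124 ≈ 3.0190e-5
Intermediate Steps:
l(N, X) = -9 (l(N, X) = -9 + (X - X)*(-2) = -9 + 0*(-2) = -9 + 0 = -9)
y(r) = -9
H = 33124 (H = 4*(-82 - 9)² = 4*(-91)² = 4*8281 = 33124)
1/H = 1/33124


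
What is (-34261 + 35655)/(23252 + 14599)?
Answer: 1394/37851 ≈ 0.036829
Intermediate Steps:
(-34261 + 35655)/(23252 + 14599) = 1394/37851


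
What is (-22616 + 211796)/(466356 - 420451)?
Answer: 37836/9181 ≈ 4.1211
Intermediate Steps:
(-22616 + 211796)/(466356 - 420451) = 189180/45905 = 189180*(1/45905) = 37836/9181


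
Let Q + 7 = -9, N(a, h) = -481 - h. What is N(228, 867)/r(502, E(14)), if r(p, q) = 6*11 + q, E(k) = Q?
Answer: -674/25 ≈ -26.960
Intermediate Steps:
Q = -16 (Q = -7 - 9 = -16)
E(k) = -16
r(p, q) = 66 + q
N(228, 867)/r(502, E(14)) = (-481 - 1*867)/(66 - 16) = (-481 - 867)/50 = -1348*1/50 = -674/25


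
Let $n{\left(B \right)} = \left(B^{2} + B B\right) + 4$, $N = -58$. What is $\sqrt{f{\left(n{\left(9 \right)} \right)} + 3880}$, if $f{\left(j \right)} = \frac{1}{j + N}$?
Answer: $\frac{\sqrt{1257123}}{18} \approx 62.29$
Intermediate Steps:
$n{\left(B \right)} = 4 + 2 B^{2}$ ($n{\left(B \right)} = \left(B^{2} + B^{2}\right) + 4 = 2 B^{2} + 4 = 4 + 2 B^{2}$)
$f{\left(j \right)} = \frac{1}{-58 + j}$ ($f{\left(j \right)} = \frac{1}{j - 58} = \frac{1}{-58 + j}$)
$\sqrt{f{\left(n{\left(9 \right)} \right)} + 3880} = \sqrt{\frac{1}{-58 + \left(4 + 2 \cdot 9^{2}\right)} + 3880} = \sqrt{\frac{1}{-58 + \left(4 + 2 \cdot 81\right)} + 3880} = \sqrt{\frac{1}{-58 + \left(4 + 162\right)} + 3880} = \sqrt{\frac{1}{-58 + 166} + 3880} = \sqrt{\frac{1}{108} + 3880} = \sqrt{\frac{419041}{108}} = \frac{\sqrt{1257123}}{18}$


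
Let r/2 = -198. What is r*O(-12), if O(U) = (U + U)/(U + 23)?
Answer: 864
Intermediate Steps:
r = -396 (r = 2*(-198) = -396)
O(U) = 2*U/(23 + U) (O(U) = (2*U)/(23 + U) = 2*U/(23 + U))
r*O(-12) = -792*(-12)/(23 - 12) = -792*(-12)/11 = -396*(-24/11) = 864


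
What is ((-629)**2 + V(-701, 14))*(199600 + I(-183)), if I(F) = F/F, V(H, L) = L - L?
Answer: 78970339241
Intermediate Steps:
V(H, L) = 0
I(F) = 1
((-629)**2 + V(-701, 14))*(199600 + I(-183)) = ((-629)**2 + 0)*(199600 + 1) = (395641 + 0)*199601 = 395641*199601 = 78970339241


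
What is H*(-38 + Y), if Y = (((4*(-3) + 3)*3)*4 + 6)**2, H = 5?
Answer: 51830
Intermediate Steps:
Y = 10404 (Y = (((-12 + 3)*3)*4 + 6)**2 = (-9*3*4 + 6)**2 = (-27*4 + 6)**2 = (-108 + 6)**2 = (-102)**2 = 10404)
H*(-38 + Y) = 5*(-38 + 10404) = 5*10366 = 51830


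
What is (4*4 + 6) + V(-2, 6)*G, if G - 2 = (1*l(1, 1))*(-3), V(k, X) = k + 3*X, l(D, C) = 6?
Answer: -234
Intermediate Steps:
G = -16 (G = 2 + (1*6)*(-3) = 2 + 6*(-3) = 2 - 18 = -16)
(4*4 + 6) + V(-2, 6)*G = (4*4 + 6) + (-2 + 3*6)*(-16) = (16 + 6) + (-2 + 18)*(-16) = 22 + 16*(-16) = 22 - 256 = -234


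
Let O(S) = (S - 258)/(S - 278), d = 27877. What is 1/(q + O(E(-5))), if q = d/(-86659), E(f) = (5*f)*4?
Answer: 16378551/10243208 ≈ 1.5990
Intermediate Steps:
E(f) = 20*f
O(S) = (-258 + S)/(-278 + S)
q = -27877/86659 (q = 27877/(-86659) = 27877*(-1/86659) = -27877/86659 ≈ -0.32169)
1/(q + O(E(-5))) = 1/(-27877/86659 + (-258 + 20*(-5))/(-278 + 20*(-5))) = 1/(-27877/86659 + (-258 - 100)/(-278 - 100)) = 1/(-27877/86659 - 358/(-378)) = 1/(-27877/86659 - 1/378*(-358)) = 1/(-27877/86659 + 179/189) = 1/(10243208/16378551) = 16378551/10243208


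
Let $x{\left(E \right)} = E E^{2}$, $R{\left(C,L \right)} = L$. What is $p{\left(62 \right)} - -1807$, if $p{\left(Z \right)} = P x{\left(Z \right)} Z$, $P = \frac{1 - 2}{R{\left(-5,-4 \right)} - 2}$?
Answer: $\frac{7393589}{3} \approx 2.4645 \cdot 10^{6}$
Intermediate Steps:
$x{\left(E \right)} = E^{3}$
$P = \frac{1}{6}$ ($P = \frac{1 - 2}{-4 - 2} = - \frac{1}{-6} = \left(-1\right) \left(- \frac{1}{6}\right) = \frac{1}{6} \approx 0.16667$)
$p{\left(Z \right)} = \frac{Z^{4}}{6}$ ($p{\left(Z \right)} = \frac{Z^{3}}{6} Z = \frac{Z^{4}}{6}$)
$p{\left(62 \right)} - -1807 = \frac{62^{4}}{6} - -1807 = \frac{1}{6} \cdot 14776336 + 1807 = \frac{7388168}{3} + 1807 = \frac{7393589}{3}$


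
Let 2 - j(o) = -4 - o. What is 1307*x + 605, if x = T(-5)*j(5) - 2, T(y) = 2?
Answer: 26745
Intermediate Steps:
j(o) = 6 + o (j(o) = 2 - (-4 - o) = 2 + (4 + o) = 6 + o)
x = 20 (x = 2*(6 + 5) - 2 = 2*11 - 2 = 22 - 2 = 20)
1307*x + 605 = 1307*20 + 605 = 26140 + 605 = 26745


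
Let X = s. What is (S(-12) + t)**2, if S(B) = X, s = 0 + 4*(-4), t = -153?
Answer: 28561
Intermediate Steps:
s = -16 (s = 0 - 16 = -16)
X = -16
S(B) = -16
(S(-12) + t)**2 = (-16 - 153)**2 = (-169)**2 = 28561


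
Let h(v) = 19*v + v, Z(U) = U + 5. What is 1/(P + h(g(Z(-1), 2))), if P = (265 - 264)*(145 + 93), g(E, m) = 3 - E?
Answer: 1/218 ≈ 0.0045872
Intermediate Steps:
Z(U) = 5 + U
h(v) = 20*v
P = 238 (P = 1*238 = 238)
1/(P + h(g(Z(-1), 2))) = 1/(238 + 20*(3 - (5 - 1))) = 1/(238 + 20*(3 - 1*4)) = 1/(238 + 20*(3 - 4)) = 1/(238 + 20*(-1)) = 1/(238 - 20) = 1/218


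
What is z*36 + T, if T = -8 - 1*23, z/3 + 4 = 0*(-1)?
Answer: -463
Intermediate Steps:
z = -12 (z = -12 + 3*(0*(-1)) = -12 + 3*0 = -12 + 0 = -12)
T = -31 (T = -8 - 23 = -31)
z*36 + T = -12*36 - 31 = -432 - 31 = -463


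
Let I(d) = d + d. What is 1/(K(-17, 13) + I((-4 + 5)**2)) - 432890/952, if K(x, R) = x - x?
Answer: -216207/476 ≈ -454.22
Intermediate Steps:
I(d) = 2*d
K(x, R) = 0
1/(K(-17, 13) + I((-4 + 5)**2)) - 432890/952 = 1/(0 + 2*(-4 + 5)**2) - 432890/952 = 1/(0 + 2*1**2) - 432890/952 = 1/(0 + 2*1) - 730*593/952 = 1/(0 + 2) - 216445/476 = 1/2 - 216445/476 = -216207/476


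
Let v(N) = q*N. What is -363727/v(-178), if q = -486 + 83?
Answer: -27979/5518 ≈ -5.0705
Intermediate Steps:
q = -403
v(N) = -403*N
-363727/v(-178) = -363727/((-403*(-178))) = -363727/71734 = -363727*1/71734 = -27979/5518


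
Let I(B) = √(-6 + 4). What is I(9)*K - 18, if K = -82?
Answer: -18 - 82*I*√2 ≈ -18.0 - 115.97*I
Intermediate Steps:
I(B) = I*√2 (I(B) = √(-2) = I*√2)
I(9)*K - 18 = (I*√2)*(-82) - 18 = -82*I*√2 - 18 = -18 - 82*I*√2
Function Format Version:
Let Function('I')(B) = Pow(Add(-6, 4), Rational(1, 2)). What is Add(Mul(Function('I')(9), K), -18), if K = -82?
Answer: Add(-18, Mul(-82, I, Pow(2, Rational(1, 2)))) ≈ Add(-18.000, Mul(-115.97, I))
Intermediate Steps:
Function('I')(B) = Mul(I, Pow(2, Rational(1, 2))) (Function('I')(B) = Pow(-2, Rational(1, 2)) = Mul(I, Pow(2, Rational(1, 2))))
Add(Mul(Function('I')(9), K), -18) = Add(Mul(Mul(I, Pow(2, Rational(1, 2))), -82), -18) = Add(Mul(-82, I, Pow(2, Rational(1, 2))), -18) = Add(-18, Mul(-82, I, Pow(2, Rational(1, 2))))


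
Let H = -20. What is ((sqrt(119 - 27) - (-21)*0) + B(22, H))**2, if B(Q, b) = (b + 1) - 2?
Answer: 533 - 84*sqrt(23) ≈ 130.15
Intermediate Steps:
B(Q, b) = -1 + b (B(Q, b) = (1 + b) - 2 = -1 + b)
((sqrt(119 - 27) - (-21)*0) + B(22, H))**2 = ((sqrt(119 - 27) - (-21)*0) + (-1 - 20))**2 = ((sqrt(92) - 1*0) - 21)**2 = ((2*sqrt(23) + 0) - 21)**2 = (2*sqrt(23) - 21)**2 = (-21 + 2*sqrt(23))**2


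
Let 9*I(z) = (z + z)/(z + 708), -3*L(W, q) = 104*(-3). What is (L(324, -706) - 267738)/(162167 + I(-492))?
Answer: -10839177/6567743 ≈ -1.6504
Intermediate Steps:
L(W, q) = 104 (L(W, q) = -104*(-3)/3 = -⅓*(-312) = 104)
I(z) = 2*z/(9*(708 + z)) (I(z) = ((z + z)/(z + 708))/9 = ((2*z)/(708 + z))/9 = (2*z/(708 + z))/9 = 2*z/(9*(708 + z)))
(L(324, -706) - 267738)/(162167 + I(-492)) = (104 - 267738)/(162167 + (2/9)*(-492)/(708 - 492)) = -267634/(162167 + (2/9)*(-492)/216) = -267634/(162167 + (2/9)*(-492)*(1/216)) = -267634/(162167 - 41/81) = -267634/13135486/81 = -267634*81/13135486 = -10839177/6567743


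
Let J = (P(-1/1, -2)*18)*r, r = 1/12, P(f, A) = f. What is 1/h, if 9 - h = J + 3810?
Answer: -2/7599 ≈ -0.00026319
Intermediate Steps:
r = 1/12 ≈ 0.083333
J = -3/2 (J = (-1/1*18)*(1/12) = (-1*1*18)*(1/12) = -1*18*(1/12) = -18*1/12 = -3/2 ≈ -1.5000)
h = -7599/2 (h = 9 - (-3/2 + 3810) = 9 - 1*7617/2 = 9 - 7617/2 = -7599/2 ≈ -3799.5)
1/h = 1/(-7599/2) = -2/7599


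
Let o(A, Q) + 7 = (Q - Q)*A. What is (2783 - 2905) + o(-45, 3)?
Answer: -129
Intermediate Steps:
o(A, Q) = -7 (o(A, Q) = -7 + (Q - Q)*A = -7 + 0*A = -7 + 0 = -7)
(2783 - 2905) + o(-45, 3) = (2783 - 2905) - 7 = -122 - 7 = -129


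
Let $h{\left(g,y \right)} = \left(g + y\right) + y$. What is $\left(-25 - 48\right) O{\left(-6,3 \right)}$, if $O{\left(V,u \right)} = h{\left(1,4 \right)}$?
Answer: $-657$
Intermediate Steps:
$h{\left(g,y \right)} = g + 2 y$
$O{\left(V,u \right)} = 9$ ($O{\left(V,u \right)} = 1 + 2 \cdot 4 = 1 + 8 = 9$)
$\left(-25 - 48\right) O{\left(-6,3 \right)} = \left(-25 - 48\right) 9 = \left(-73\right) 9 = -657$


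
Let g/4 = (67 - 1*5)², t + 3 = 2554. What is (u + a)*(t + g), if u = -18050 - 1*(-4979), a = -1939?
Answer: -269084270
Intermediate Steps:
u = -13071 (u = -18050 + 4979 = -13071)
t = 2551 (t = -3 + 2554 = 2551)
g = 15376 (g = 4*(67 - 1*5)² = 4*(67 - 5)² = 4*62² = 4*3844 = 15376)
(u + a)*(t + g) = (-13071 - 1939)*(2551 + 15376) = -15010*17927 = -269084270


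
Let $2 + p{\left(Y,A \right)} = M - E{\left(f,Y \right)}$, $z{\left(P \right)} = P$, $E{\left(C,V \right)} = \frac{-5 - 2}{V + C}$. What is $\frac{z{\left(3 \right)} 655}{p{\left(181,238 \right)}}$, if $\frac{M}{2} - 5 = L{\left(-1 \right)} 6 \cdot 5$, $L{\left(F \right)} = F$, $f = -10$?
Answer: $- \frac{67203}{1777} \approx -37.818$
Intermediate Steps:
$M = -50$ ($M = 10 + 2 \left(-1\right) 6 \cdot 5 = 10 + 2 \left(\left(-6\right) 5\right) = 10 + 2 \left(-30\right) = 10 - 60 = -50$)
$E{\left(C,V \right)} = - \frac{7}{C + V}$
$p{\left(Y,A \right)} = -52 + \frac{7}{-10 + Y}$ ($p{\left(Y,A \right)} = -2 - \left(50 - \frac{7}{-10 + Y}\right) = -52 + \frac{7}{-10 + Y}$)
$\frac{z{\left(3 \right)} 655}{p{\left(181,238 \right)}} = \frac{3 \cdot 655}{\frac{1}{-10 + 181} \left(527 - 9412\right)} = \frac{1965}{\frac{1}{171} \left(527 - 9412\right)} = \frac{1965}{\frac{1}{171} \left(-8885\right)} = \frac{1965}{- \frac{8885}{171}} = 1965 \left(- \frac{171}{8885}\right) = - \frac{67203}{1777}$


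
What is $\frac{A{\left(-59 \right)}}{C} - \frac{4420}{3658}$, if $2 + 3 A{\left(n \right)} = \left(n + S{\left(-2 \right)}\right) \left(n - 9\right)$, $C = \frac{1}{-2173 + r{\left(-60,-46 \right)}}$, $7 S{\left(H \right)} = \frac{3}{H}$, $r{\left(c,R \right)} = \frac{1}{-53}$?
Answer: $- \frac{1978106533230}{678559} \approx -2.9152 \cdot 10^{6}$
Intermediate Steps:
$r{\left(c,R \right)} = - \frac{1}{53}$
$S{\left(H \right)} = \frac{3}{7 H}$ ($S{\left(H \right)} = \frac{3 \frac{1}{H}}{7} = \frac{3}{7 H}$)
$C = - \frac{53}{115170}$ ($C = \frac{1}{-2173 - \frac{1}{53}} = \frac{1}{- \frac{115170}{53}} = - \frac{53}{115170} \approx -0.00046019$)
$A{\left(n \right)} = - \frac{2}{3} + \frac{\left(-9 + n\right) \left(- \frac{3}{14} + n\right)}{3}$ ($A{\left(n \right)} = - \frac{2}{3} + \frac{\left(n + \frac{3}{7 \left(-2\right)}\right) \left(n - 9\right)}{3} = - \frac{2}{3} + \frac{\left(n + \frac{3}{7} \left(- \frac{1}{2}\right)\right) \left(-9 + n\right)}{3} = - \frac{2}{3} + \frac{\left(n - \frac{3}{14}\right) \left(-9 + n\right)}{3} = - \frac{2}{3} + \frac{\left(- \frac{3}{14} + n\right) \left(-9 + n\right)}{3} = - \frac{2}{3} + \frac{\left(-9 + n\right) \left(- \frac{3}{14} + n\right)}{3}$)
$\frac{A{\left(-59 \right)}}{C} - \frac{4420}{3658} = \frac{- \frac{1}{42} - - \frac{2537}{14} + \frac{\left(-59\right)^{2}}{3}}{- \frac{53}{115170}} - \frac{4420}{3658} = \left(- \frac{1}{42} + \frac{2537}{14} + \frac{1}{3} \cdot 3481\right) \left(- \frac{115170}{53}\right) - \frac{2210}{1829} = \left(- \frac{1}{42} + \frac{2537}{14} + \frac{3481}{3}\right) \left(- \frac{115170}{53}\right) - \frac{2210}{1829} = \frac{28172}{21} \left(- \frac{115170}{53}\right) - \frac{2210}{1829} = - \frac{1081523080}{371} - \frac{2210}{1829} = - \frac{1978106533230}{678559}$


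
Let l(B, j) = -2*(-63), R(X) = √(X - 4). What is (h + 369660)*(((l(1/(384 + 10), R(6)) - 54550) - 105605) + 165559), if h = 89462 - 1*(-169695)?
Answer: 3477358010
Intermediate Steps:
R(X) = √(-4 + X)
l(B, j) = 126
h = 259157 (h = 89462 + 169695 = 259157)
(h + 369660)*(((l(1/(384 + 10), R(6)) - 54550) - 105605) + 165559) = (259157 + 369660)*(((126 - 54550) - 105605) + 165559) = 628817*((-54424 - 105605) + 165559) = 628817*(-160029 + 165559) = 628817*5530 = 3477358010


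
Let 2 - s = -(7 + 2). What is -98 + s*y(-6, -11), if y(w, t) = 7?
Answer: -21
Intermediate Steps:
s = 11 (s = 2 - (-1)*(7 + 2) = 2 - (-1)*9 = 2 - 1*(-9) = 2 + 9 = 11)
-98 + s*y(-6, -11) = -98 + 11*7 = -98 + 77 = -21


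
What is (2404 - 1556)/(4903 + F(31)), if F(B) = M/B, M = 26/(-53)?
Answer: 1393264/8055603 ≈ 0.17296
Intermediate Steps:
M = -26/53 (M = 26*(-1/53) = -26/53 ≈ -0.49057)
F(B) = -26/(53*B)
(2404 - 1556)/(4903 + F(31)) = (2404 - 1556)/(4903 - 26/53/31) = 848/(4903 - 26/53*1/31) = 848/(4903 - 26/1643) = 848/(8055603/1643) = 848*(1643/8055603) = 1393264/8055603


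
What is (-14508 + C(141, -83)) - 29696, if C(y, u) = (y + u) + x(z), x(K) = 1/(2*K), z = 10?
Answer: -882919/20 ≈ -44146.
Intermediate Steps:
x(K) = 1/(2*K)
C(y, u) = 1/20 + u + y (C(y, u) = (y + u) + (½)/10 = (u + y) + (½)*(⅒) = (u + y) + 1/20 = 1/20 + u + y)
(-14508 + C(141, -83)) - 29696 = (-14508 + (1/20 - 83 + 141)) - 29696 = (-14508 + 1161/20) - 29696 = -288999/20 - 29696 = -882919/20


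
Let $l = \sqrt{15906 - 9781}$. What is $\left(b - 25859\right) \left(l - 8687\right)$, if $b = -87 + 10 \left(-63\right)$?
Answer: $230865712 - 930160 \sqrt{5} \approx 2.2879 \cdot 10^{8}$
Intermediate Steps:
$b = -717$ ($b = -87 - 630 = -717$)
$l = 35 \sqrt{5}$ ($l = \sqrt{15906 - 9781} = \sqrt{6125} = 35 \sqrt{5} \approx 78.262$)
$\left(b - 25859\right) \left(l - 8687\right) = \left(-717 - 25859\right) \left(35 \sqrt{5} - 8687\right) = - 26576 \left(-8687 + 35 \sqrt{5}\right) = 230865712 - 930160 \sqrt{5}$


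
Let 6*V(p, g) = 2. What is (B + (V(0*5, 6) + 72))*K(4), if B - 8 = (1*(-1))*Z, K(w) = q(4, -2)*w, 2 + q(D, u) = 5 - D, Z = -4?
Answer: -1012/3 ≈ -337.33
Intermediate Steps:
V(p, g) = ⅓ (V(p, g) = (⅙)*2 = ⅓)
q(D, u) = 3 - D (q(D, u) = -2 + (5 - D) = 3 - D)
K(w) = -w (K(w) = (3 - 1*4)*w = (3 - 4)*w = -w)
B = 12 (B = 8 + (1*(-1))*(-4) = 8 - 1*(-4) = 8 + 4 = 12)
(B + (V(0*5, 6) + 72))*K(4) = (12 + (⅓ + 72))*(-1*4) = (12 + 217/3)*(-4) = (253/3)*(-4) = -1012/3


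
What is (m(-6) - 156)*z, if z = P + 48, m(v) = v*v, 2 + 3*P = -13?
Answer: -5160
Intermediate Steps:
P = -5 (P = -⅔ + (⅓)*(-13) = -⅔ - 13/3 = -5)
m(v) = v²
z = 43 (z = -5 + 48 = 43)
(m(-6) - 156)*z = ((-6)² - 156)*43 = (36 - 156)*43 = -120*43 = -5160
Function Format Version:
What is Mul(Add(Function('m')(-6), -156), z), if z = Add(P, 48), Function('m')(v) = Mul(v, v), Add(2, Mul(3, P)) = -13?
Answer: -5160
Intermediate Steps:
P = -5 (P = Add(Rational(-2, 3), Mul(Rational(1, 3), -13)) = Add(Rational(-2, 3), Rational(-13, 3)) = -5)
Function('m')(v) = Pow(v, 2)
z = 43 (z = Add(-5, 48) = 43)
Mul(Add(Function('m')(-6), -156), z) = Mul(Add(Pow(-6, 2), -156), 43) = Mul(Add(36, -156), 43) = Mul(-120, 43) = -5160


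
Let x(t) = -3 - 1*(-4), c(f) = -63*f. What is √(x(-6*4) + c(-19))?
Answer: √1198 ≈ 34.612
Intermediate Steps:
x(t) = 1 (x(t) = -3 + 4 = 1)
√(x(-6*4) + c(-19)) = √(1 - 63*(-19)) = √(1 + 1197) = √1198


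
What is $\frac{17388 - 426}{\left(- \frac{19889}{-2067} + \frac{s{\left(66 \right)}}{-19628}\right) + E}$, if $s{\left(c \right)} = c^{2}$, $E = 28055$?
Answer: $\frac{172041647778}{284650728655} \approx 0.6044$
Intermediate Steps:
$\frac{17388 - 426}{\left(- \frac{19889}{-2067} + \frac{s{\left(66 \right)}}{-19628}\right) + E} = \frac{17388 - 426}{\left(- \frac{19889}{-2067} + \frac{66^{2}}{-19628}\right) + 28055} = \frac{16962}{\left(\left(-19889\right) \left(- \frac{1}{2067}\right) + 4356 \left(- \frac{1}{19628}\right)\right) + 28055} = \frac{16962}{\left(\frac{19889}{2067} - \frac{1089}{4907}\right) + 28055} = \frac{16962}{\frac{95344360}{10142769} + 28055} = \frac{16962}{\frac{284650728655}{10142769}} = 16962 \cdot \frac{10142769}{284650728655} = \frac{172041647778}{284650728655}$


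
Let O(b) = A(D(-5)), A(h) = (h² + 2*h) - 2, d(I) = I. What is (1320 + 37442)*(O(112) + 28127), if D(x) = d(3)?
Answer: 1090762680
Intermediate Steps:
D(x) = 3
A(h) = -2 + h² + 2*h
O(b) = 13 (O(b) = -2 + 3² + 2*3 = -2 + 9 + 6 = 13)
(1320 + 37442)*(O(112) + 28127) = (1320 + 37442)*(13 + 28127) = 38762*28140 = 1090762680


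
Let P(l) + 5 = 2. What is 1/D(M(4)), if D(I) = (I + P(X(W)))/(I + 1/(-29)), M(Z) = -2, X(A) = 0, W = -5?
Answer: 59/145 ≈ 0.40690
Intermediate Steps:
P(l) = -3 (P(l) = -5 + 2 = -3)
D(I) = (-3 + I)/(-1/29 + I) (D(I) = (I - 3)/(I + 1/(-29)) = (-3 + I)/(I - 1/29) = (-3 + I)/(-1/29 + I))
1/D(M(4)) = 1/(29*(-3 - 2)/(-1 + 29*(-2))) = 1/(29*(-5)/(-1 - 58)) = 1/(29*(-5)/(-59)) = 1/(29*(-1/59)*(-5)) = 1/(145/59) = 59/145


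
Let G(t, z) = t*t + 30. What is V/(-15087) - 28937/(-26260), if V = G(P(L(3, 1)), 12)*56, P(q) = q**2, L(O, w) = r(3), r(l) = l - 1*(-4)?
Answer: -3138358841/396184620 ≈ -7.9215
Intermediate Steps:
r(l) = 4 + l (r(l) = l + 4 = 4 + l)
L(O, w) = 7 (L(O, w) = 4 + 3 = 7)
G(t, z) = 30 + t**2 (G(t, z) = t**2 + 30 = 30 + t**2)
V = 136136 (V = (30 + (7**2)**2)*56 = (30 + 49**2)*56 = (30 + 2401)*56 = 2431*56 = 136136)
V/(-15087) - 28937/(-26260) = 136136/(-15087) - 28937/(-26260) = 136136*(-1/15087) - 28937*(-1/26260) = -136136/15087 + 28937/26260 = -3138358841/396184620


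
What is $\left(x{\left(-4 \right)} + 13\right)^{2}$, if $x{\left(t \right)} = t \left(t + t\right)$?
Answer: $2025$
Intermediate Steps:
$x{\left(t \right)} = 2 t^{2}$ ($x{\left(t \right)} = t 2 t = 2 t^{2}$)
$\left(x{\left(-4 \right)} + 13\right)^{2} = \left(2 \left(-4\right)^{2} + 13\right)^{2} = \left(2 \cdot 16 + 13\right)^{2} = \left(32 + 13\right)^{2} = 45^{2} = 2025$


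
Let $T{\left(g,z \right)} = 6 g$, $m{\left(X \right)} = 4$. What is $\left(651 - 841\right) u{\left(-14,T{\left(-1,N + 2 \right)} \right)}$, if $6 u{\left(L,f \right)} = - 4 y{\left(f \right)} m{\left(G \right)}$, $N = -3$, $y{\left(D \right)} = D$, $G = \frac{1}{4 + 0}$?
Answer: $-3040$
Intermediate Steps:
$G = \frac{1}{4} \approx 0.25$
$u{\left(L,f \right)} = - \frac{8 f}{3}$ ($u{\left(L,f \right)} = \frac{- 4 f 4}{6} = \frac{\left(-16\right) f}{6} = - \frac{8 f}{3}$)
$\left(651 - 841\right) u{\left(-14,T{\left(-1,N + 2 \right)} \right)} = \left(651 - 841\right) \left(- \frac{8 \cdot 6 \left(-1\right)}{3}\right) = - 190 \left(\left(- \frac{8}{3}\right) \left(-6\right)\right) = \left(-190\right) 16 = -3040$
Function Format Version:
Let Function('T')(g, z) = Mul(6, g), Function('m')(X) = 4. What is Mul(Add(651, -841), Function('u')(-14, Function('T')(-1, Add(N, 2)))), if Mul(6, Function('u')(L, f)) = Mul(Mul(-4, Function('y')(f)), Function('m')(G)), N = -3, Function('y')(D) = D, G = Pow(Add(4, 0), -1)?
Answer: -3040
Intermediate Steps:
G = Rational(1, 4) (G = Pow(4, -1) = Rational(1, 4) ≈ 0.25000)
Function('u')(L, f) = Mul(Rational(-8, 3), f) (Function('u')(L, f) = Mul(Rational(1, 6), Mul(Mul(-4, f), 4)) = Mul(Rational(1, 6), Mul(-16, f)) = Mul(Rational(-8, 3), f))
Mul(Add(651, -841), Function('u')(-14, Function('T')(-1, Add(N, 2)))) = Mul(Add(651, -841), Mul(Rational(-8, 3), Mul(6, -1))) = Mul(-190, Mul(Rational(-8, 3), -6)) = Mul(-190, 16) = -3040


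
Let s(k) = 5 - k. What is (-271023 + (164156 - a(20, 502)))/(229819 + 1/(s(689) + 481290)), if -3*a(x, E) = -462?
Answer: -51434934726/110452390315 ≈ -0.46568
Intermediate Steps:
a(x, E) = 154 (a(x, E) = -⅓*(-462) = 154)
(-271023 + (164156 - a(20, 502)))/(229819 + 1/(s(689) + 481290)) = (-271023 + (164156 - 1*154))/(229819 + 1/((5 - 1*689) + 481290)) = (-271023 + (164156 - 154))/(229819 + 1/((5 - 689) + 481290)) = (-271023 + 164002)/(229819 + 1/(-684 + 481290)) = -107021/(229819 + 1/480606) = -107021/110452390315/480606 = -107021*480606/110452390315 = -51434934726/110452390315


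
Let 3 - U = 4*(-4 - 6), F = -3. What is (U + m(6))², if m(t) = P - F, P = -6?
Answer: 1600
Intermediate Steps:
U = 43 (U = 3 - 4*(-4 - 6) = 3 - 4*(-10) = 3 - 1*(-40) = 3 + 40 = 43)
m(t) = -3 (m(t) = -6 - 1*(-3) = -6 + 3 = -3)
(U + m(6))² = (43 - 3)² = 40² = 1600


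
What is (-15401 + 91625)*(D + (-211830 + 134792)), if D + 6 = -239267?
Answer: -24110489664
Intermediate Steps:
D = -239273 (D = -6 - 239267 = -239273)
(-15401 + 91625)*(D + (-211830 + 134792)) = (-15401 + 91625)*(-239273 + (-211830 + 134792)) = 76224*(-239273 - 77038) = 76224*(-316311) = -24110489664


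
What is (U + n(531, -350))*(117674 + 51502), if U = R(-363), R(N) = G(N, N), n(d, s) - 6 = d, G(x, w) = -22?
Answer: 87125640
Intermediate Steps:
n(d, s) = 6 + d
R(N) = -22
U = -22
(U + n(531, -350))*(117674 + 51502) = (-22 + (6 + 531))*(117674 + 51502) = (-22 + 537)*169176 = 515*169176 = 87125640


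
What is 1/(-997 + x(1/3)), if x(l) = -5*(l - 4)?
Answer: -3/2936 ≈ -0.0010218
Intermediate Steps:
x(l) = 20 - 5*l (x(l) = -5*(-4 + l) = 20 - 5*l)
1/(-997 + x(1/3)) = 1/(-997 + (20 - 5/3)) = 1/(-997 + 55/3) = 1/(-2936/3) = -3/2936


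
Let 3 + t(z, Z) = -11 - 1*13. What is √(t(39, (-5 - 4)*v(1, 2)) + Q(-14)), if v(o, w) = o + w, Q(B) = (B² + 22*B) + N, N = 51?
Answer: 2*I*√22 ≈ 9.3808*I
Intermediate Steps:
Q(B) = 51 + B² + 22*B (Q(B) = (B² + 22*B) + 51 = 51 + B² + 22*B)
t(z, Z) = -27 (t(z, Z) = -3 + (-11 - 1*13) = -3 + (-11 - 13) = -3 - 24 = -27)
√(t(39, (-5 - 4)*v(1, 2)) + Q(-14)) = √(-27 + (51 + (-14)² + 22*(-14))) = √(-27 + (51 + 196 - 308)) = √(-27 - 61) = √(-88) = 2*I*√22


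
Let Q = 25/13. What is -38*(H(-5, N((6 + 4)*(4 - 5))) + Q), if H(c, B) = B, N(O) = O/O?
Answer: -1444/13 ≈ -111.08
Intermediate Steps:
Q = 25/13 (Q = 25*(1/13) = 25/13 ≈ 1.9231)
N(O) = 1
-38*(H(-5, N((6 + 4)*(4 - 5))) + Q) = -38*(1 + 25/13) = -38*38/13 = -1444/13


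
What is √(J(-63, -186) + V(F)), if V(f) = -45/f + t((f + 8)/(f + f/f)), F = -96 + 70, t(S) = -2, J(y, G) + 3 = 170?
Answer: 17*√390/26 ≈ 12.912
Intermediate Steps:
J(y, G) = 167 (J(y, G) = -3 + 170 = 167)
F = -26
V(f) = -2 - 45/f (V(f) = -45/f - 2 = -2 - 45/f)
√(J(-63, -186) + V(F)) = √(167 + (-2 - 45/(-26))) = √(167 + (-2 - 45*(-1/26))) = √(167 + (-2 + 45/26)) = √(167 - 7/26) = √(4335/26) = 17*√390/26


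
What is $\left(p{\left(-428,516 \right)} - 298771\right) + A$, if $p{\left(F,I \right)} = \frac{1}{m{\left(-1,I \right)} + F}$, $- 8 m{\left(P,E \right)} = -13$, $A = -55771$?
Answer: $- \frac{1209342770}{3411} \approx -3.5454 \cdot 10^{5}$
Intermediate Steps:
$m{\left(P,E \right)} = \frac{13}{8}$ ($m{\left(P,E \right)} = \left(- \frac{1}{8}\right) \left(-13\right) = \frac{13}{8}$)
$p{\left(F,I \right)} = \frac{1}{\frac{13}{8} + F}$
$\left(p{\left(-428,516 \right)} - 298771\right) + A = \left(\frac{8}{13 + 8 \left(-428\right)} - 298771\right) - 55771 = \left(\frac{8}{13 - 3424} - 298771\right) - 55771 = \left(\frac{8}{-3411} - 298771\right) - 55771 = \left(8 \left(- \frac{1}{3411}\right) - 298771\right) - 55771 = \left(- \frac{8}{3411} - 298771\right) - 55771 = - \frac{1019107889}{3411} - 55771 = - \frac{1209342770}{3411}$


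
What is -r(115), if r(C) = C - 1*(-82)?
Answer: -197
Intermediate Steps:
r(C) = 82 + C (r(C) = C + 82 = 82 + C)
-r(115) = -(82 + 115) = -1*197 = -197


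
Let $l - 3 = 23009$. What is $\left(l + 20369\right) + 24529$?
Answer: $67910$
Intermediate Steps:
$l = 23012$ ($l = 3 + 23009 = 23012$)
$\left(l + 20369\right) + 24529 = \left(23012 + 20369\right) + 24529 = 43381 + 24529 = 67910$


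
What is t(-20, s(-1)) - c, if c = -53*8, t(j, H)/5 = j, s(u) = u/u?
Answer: 324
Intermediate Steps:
s(u) = 1
t(j, H) = 5*j
c = -424
t(-20, s(-1)) - c = 5*(-20) - 1*(-424) = -100 + 424 = 324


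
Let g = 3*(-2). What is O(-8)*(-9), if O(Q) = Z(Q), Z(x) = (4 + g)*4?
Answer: 72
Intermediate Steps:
g = -6
Z(x) = -8 (Z(x) = (4 - 6)*4 = -2*4 = -8)
O(Q) = -8
O(-8)*(-9) = -8*(-9) = 72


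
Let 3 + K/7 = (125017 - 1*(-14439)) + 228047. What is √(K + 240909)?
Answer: 3*√312601 ≈ 1677.3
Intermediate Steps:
K = 2572500 (K = -21 + 7*((125017 - 1*(-14439)) + 228047) = -21 + 7*((125017 + 14439) + 228047) = -21 + 7*(139456 + 228047) = -21 + 7*367503 = -21 + 2572521 = 2572500)
√(K + 240909) = √(2572500 + 240909) = √2813409 = 3*√312601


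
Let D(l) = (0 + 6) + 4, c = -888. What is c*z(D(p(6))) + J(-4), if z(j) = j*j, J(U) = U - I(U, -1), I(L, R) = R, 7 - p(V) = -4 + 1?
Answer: -88803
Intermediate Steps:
p(V) = 10 (p(V) = 7 - (-4 + 1) = 7 - 1*(-3) = 7 + 3 = 10)
J(U) = 1 + U (J(U) = U - 1*(-1) = U + 1 = 1 + U)
D(l) = 10 (D(l) = 6 + 4 = 10)
z(j) = j**2
c*z(D(p(6))) + J(-4) = -888*10**2 + (1 - 4) = -888*100 - 3 = -88800 - 3 = -88803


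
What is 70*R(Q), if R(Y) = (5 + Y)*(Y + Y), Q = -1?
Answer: -560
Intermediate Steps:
R(Y) = 2*Y*(5 + Y) (R(Y) = (5 + Y)*(2*Y) = 2*Y*(5 + Y))
70*R(Q) = 70*(2*(-1)*(5 - 1)) = 70*(2*(-1)*4) = 70*(-8) = -560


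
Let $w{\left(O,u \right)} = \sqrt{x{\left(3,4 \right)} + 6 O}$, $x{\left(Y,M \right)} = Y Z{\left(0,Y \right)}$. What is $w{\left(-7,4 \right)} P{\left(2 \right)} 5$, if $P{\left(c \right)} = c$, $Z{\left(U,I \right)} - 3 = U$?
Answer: $10 i \sqrt{33} \approx 57.446 i$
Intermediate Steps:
$Z{\left(U,I \right)} = 3 + U$
$x{\left(Y,M \right)} = 3 Y$ ($x{\left(Y,M \right)} = Y \left(3 + 0\right) = Y 3 = 3 Y$)
$w{\left(O,u \right)} = \sqrt{9 + 6 O}$ ($w{\left(O,u \right)} = \sqrt{3 \cdot 3 + 6 O} = \sqrt{9 + 6 O}$)
$w{\left(-7,4 \right)} P{\left(2 \right)} 5 = \sqrt{9 + 6 \left(-7\right)} 2 \cdot 5 = \sqrt{9 - 42} \cdot 10 = \sqrt{-33} \cdot 10 = i \sqrt{33} \cdot 10 = 10 i \sqrt{33}$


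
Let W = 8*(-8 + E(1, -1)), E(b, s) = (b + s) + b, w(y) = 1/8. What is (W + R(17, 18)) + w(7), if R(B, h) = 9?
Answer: -375/8 ≈ -46.875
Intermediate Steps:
w(y) = 1/8
E(b, s) = s + 2*b
W = -56 (W = 8*(-8 + (-1 + 2*1)) = 8*(-8 + (-1 + 2)) = 8*(-8 + 1) = 8*(-7) = -56)
(W + R(17, 18)) + w(7) = (-56 + 9) + 1/8 = -47 + 1/8 = -375/8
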